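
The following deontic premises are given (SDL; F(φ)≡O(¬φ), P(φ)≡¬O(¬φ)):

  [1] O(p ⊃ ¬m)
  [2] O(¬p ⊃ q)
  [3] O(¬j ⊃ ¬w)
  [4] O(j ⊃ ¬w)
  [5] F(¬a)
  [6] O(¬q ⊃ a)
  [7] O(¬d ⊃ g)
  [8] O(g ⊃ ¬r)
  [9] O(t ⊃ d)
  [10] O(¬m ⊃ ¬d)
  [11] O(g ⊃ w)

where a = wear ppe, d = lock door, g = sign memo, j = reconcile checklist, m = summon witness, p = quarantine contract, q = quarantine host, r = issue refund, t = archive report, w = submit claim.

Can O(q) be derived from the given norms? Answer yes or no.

By case analysis on j: premise 4 gives O(j ⊃ ¬w) and premise 3 gives O(¬j ⊃ ¬w), so O(¬w) either way.
Premise 11, O(g ⊃ w), contraposes to O(¬w ⊃ ¬g); with O(¬w) we get O(¬g).
Premise 7, O(¬d ⊃ g), contraposes to O(¬g ⊃ d); with O(¬g) we get O(d).
The contrapositive of premise 10 (O(¬m ⊃ ¬d)) is O(d ⊃ m), and O(d) is already established, so O(m).
Premise 1, O(p ⊃ ¬m), contraposes to O(m ⊃ ¬p); with O(m) we get O(¬p).
Premise 2 is O(¬p ⊃ q); since O(¬p), deontic closure gives O(q).
Premises 5, 6, 8, 9 do not contribute to this derivation.
So O(q) follows.

Yes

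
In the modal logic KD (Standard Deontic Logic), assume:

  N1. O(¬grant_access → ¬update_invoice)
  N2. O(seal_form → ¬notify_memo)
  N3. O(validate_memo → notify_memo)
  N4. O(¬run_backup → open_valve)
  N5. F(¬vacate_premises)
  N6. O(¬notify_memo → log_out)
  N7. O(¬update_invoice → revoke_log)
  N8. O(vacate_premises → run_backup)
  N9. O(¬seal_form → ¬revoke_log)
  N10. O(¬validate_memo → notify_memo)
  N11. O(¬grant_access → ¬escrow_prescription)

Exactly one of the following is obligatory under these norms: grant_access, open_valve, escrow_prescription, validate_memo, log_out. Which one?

grant_access

Premises 3 and 10 cover both cases: O(validate_memo → notify_memo) and O(¬validate_memo → notify_memo). Since validate_memo ∨ ¬validate_memo is a tautology, O(notify_memo) follows.
Premise 2 is O(seal_form → ¬notify_memo); contrapositively O(notify_memo → ¬seal_form). Since O(notify_memo) holds, K gives O(¬seal_form).
From O(¬seal_form) and premise 9, O(¬seal_form → ¬revoke_log), we obtain O(¬revoke_log).
The contrapositive of premise 7 (O(¬update_invoice → revoke_log)) is O(¬revoke_log → update_invoice), and O(¬revoke_log) is already established, so O(update_invoice).
Premise 1 is O(¬grant_access → ¬update_invoice); contrapositively O(update_invoice → grant_access). Since O(update_invoice) holds, K gives O(grant_access).
So O(grant_access) holds — grant_access is obligatory. None of the other listed options is made obligatory by any chain of premises.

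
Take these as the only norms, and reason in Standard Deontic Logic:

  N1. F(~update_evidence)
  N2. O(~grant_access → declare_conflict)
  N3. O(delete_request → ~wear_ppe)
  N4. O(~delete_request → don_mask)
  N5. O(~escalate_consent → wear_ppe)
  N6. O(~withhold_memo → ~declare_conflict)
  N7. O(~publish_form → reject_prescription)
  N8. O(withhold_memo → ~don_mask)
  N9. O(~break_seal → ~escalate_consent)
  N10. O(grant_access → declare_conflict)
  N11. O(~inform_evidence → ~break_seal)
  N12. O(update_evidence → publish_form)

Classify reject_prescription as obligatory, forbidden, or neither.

Premise 7 is O(~publish_form → reject_prescription), but O(~publish_form) is not derivable from the premises, so it does not yield O(reject_prescription).
No premise or chain of K-axiom applications forces O(reject_prescription), and none forces O(~reject_prescription). So reject_prescription is neither obligatory nor forbidden under these norms.

Neither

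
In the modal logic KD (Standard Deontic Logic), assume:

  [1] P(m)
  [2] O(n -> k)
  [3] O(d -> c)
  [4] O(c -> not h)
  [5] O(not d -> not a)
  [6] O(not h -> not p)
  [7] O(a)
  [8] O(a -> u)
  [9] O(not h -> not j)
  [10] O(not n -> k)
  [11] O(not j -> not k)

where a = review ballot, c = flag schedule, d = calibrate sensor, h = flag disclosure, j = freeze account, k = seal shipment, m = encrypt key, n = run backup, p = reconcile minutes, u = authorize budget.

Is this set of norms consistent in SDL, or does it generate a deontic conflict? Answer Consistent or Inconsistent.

Premises 2 and 10 are O(n -> k) and O(not n -> k); every ideal world satisfies n or not n, so in either case k holds — hence O(k).
The contrapositive of premise 11 (O(not j -> not k)) is O(k -> j), and O(k) is already established, so O(j).
The contrapositive of premise 9 (O(not h -> not j)) is O(j -> h), and O(j) is already established, so O(h).
Premise 4 is O(c -> not h); contrapositively O(h -> not c). Since O(h) holds, K gives O(not c).
The contrapositive of premise 3 (O(d -> c)) is O(not c -> not d), and O(not c) is already established, so O(not d).
Premise 5 is O(not d -> not a); since O(not d), deontic closure gives O(not a).
But premise 7 directly asserts O(a).
We now have both O(not a) and O(a) — a is simultaneously obligatory and forbidden, violating the D-axiom.

Inconsistent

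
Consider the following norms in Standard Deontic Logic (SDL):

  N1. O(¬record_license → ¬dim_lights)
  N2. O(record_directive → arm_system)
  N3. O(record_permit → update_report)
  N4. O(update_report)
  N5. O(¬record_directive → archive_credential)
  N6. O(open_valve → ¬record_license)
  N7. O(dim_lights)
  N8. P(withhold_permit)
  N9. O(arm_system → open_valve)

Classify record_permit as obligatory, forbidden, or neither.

Neither

Premise 3 is O(record_permit → update_report); even if O(update_report) held, inferring O(record_permit) would be affirming the consequent — invalid.
No premise or chain of K-axiom applications forces O(record_permit), and none forces O(¬record_permit). So record_permit is neither obligatory nor forbidden under these norms.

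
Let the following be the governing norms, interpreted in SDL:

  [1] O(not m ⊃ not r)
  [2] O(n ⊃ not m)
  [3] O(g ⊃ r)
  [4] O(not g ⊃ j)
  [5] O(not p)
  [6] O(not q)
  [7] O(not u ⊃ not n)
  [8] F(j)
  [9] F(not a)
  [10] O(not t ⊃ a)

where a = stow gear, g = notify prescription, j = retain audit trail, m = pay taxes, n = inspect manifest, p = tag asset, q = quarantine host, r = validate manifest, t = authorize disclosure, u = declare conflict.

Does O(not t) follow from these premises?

No

Premise 10 is O(not t ⊃ a); even if O(a) held, inferring O(not t) would be affirming the consequent — invalid.
No other premise forces O(not t). An ideal world satisfying every premise can still have not t false, so O(not t) is not derivable.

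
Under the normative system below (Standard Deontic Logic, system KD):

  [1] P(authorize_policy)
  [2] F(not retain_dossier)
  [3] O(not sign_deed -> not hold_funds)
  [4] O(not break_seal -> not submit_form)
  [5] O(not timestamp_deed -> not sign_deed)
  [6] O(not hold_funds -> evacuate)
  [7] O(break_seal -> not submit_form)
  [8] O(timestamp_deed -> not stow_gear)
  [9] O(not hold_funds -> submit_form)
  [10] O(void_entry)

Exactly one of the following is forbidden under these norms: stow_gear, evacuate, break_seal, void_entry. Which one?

Premises 7 and 4 are O(break_seal -> not submit_form) and O(not break_seal -> not submit_form); every ideal world satisfies break_seal or not break_seal, so in either case not submit_form holds — hence O(not submit_form).
The contrapositive of premise 9 (O(not hold_funds -> submit_form)) is O(not submit_form -> hold_funds), and O(not submit_form) is already established, so O(hold_funds).
Premise 3, O(not sign_deed -> not hold_funds), contraposes to O(hold_funds -> sign_deed); with O(hold_funds) we get O(sign_deed).
Premise 5 is O(not timestamp_deed -> not sign_deed); contrapositively O(sign_deed -> timestamp_deed). Since O(sign_deed) holds, K gives O(timestamp_deed).
From O(timestamp_deed) and premise 8, O(timestamp_deed -> not stow_gear), we obtain O(not stow_gear).
So O(not stow_gear) holds, i.e. stow_gear is forbidden. None of the other listed options is forbidden under the premises.

stow_gear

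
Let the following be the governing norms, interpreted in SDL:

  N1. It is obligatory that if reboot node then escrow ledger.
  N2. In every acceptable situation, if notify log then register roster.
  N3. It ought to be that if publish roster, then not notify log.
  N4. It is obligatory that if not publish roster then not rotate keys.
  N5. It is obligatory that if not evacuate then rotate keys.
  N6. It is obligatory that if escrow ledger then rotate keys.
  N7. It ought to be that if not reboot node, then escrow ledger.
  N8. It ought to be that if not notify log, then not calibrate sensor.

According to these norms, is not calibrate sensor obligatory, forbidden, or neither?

Obligatory

By case analysis on ¬reboot_node: premise 7 gives O(¬reboot_node → escrow_ledger) and premise 1 gives O(reboot_node → escrow_ledger), so O(escrow_ledger) either way.
From O(escrow_ledger) and premise 6, O(escrow_ledger → rotate_keys), we obtain O(rotate_keys).
Premise 4, O(¬publish_roster → ¬rotate_keys), contraposes to O(rotate_keys → publish_roster); with O(rotate_keys) we get O(publish_roster).
Premise 3 is O(publish_roster → ¬notify_log); since O(publish_roster), deontic closure gives O(¬notify_log).
Premise 8 is O(¬notify_log → ¬calibrate_sensor); since O(¬notify_log), deontic closure gives O(¬calibrate_sensor).
Premises 2, 5 do not contribute to this derivation.
Hence ¬calibrate_sensor is obligatory.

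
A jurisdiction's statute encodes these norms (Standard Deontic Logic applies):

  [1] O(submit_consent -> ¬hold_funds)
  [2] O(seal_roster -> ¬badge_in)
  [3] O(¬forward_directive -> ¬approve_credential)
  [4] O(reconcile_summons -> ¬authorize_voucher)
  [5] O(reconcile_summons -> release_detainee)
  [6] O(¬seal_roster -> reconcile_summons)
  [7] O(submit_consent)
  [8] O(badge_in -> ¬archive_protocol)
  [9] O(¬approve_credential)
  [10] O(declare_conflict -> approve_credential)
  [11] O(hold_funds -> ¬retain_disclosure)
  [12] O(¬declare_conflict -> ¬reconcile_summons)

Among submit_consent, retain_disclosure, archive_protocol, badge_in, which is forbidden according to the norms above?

badge_in

From premise 9 we have O(¬approve_credential).
Premise 10 is O(declare_conflict -> approve_credential); contrapositively O(¬approve_credential -> ¬declare_conflict). Since O(¬approve_credential) holds, K gives O(¬declare_conflict).
Premise 12 is O(¬declare_conflict -> ¬reconcile_summons); since O(¬declare_conflict), deontic closure gives O(¬reconcile_summons).
Premise 6, O(¬seal_roster -> reconcile_summons), contraposes to O(¬reconcile_summons -> seal_roster); with O(¬reconcile_summons) we get O(seal_roster).
From O(seal_roster) and premise 2, O(seal_roster -> ¬badge_in), we obtain O(¬badge_in).
So O(¬badge_in) holds, i.e. badge_in is forbidden. None of the other listed options is forbidden under the premises.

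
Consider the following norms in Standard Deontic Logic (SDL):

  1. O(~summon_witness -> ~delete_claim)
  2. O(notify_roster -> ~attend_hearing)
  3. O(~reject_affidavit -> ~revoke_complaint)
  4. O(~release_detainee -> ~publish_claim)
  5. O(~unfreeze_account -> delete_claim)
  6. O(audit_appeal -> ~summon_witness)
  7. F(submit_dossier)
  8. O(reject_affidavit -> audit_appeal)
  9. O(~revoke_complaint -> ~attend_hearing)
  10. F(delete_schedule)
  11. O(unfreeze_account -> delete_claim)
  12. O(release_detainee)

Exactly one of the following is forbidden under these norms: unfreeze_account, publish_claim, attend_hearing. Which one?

Premises 5 and 11 are O(~unfreeze_account -> delete_claim) and O(unfreeze_account -> delete_claim); every ideal world satisfies ~unfreeze_account or unfreeze_account, so in either case delete_claim holds — hence O(delete_claim).
Premise 1 is O(~summon_witness -> ~delete_claim); contrapositively O(delete_claim -> summon_witness). Since O(delete_claim) holds, K gives O(summon_witness).
The contrapositive of premise 6 (O(audit_appeal -> ~summon_witness)) is O(summon_witness -> ~audit_appeal), and O(summon_witness) is already established, so O(~audit_appeal).
Premise 8, O(reject_affidavit -> audit_appeal), contraposes to O(~audit_appeal -> ~reject_affidavit); with O(~audit_appeal) we get O(~reject_affidavit).
Premise 3 is O(~reject_affidavit -> ~revoke_complaint); since O(~reject_affidavit), deontic closure gives O(~revoke_complaint).
With premise 9, O(~revoke_complaint -> ~attend_hearing), the K-axiom yields O(~attend_hearing).
So O(~attend_hearing) holds, i.e. attend_hearing is forbidden. None of the other listed options is forbidden under the premises.

attend_hearing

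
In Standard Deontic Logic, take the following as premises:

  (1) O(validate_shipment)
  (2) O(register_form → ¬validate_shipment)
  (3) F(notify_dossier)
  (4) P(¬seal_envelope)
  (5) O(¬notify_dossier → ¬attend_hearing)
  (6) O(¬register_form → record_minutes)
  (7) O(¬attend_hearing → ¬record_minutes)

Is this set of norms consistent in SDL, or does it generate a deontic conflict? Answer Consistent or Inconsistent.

Premise 3 is F(notify_dossier), i.e. O(¬notify_dossier).
With premise 5, O(¬notify_dossier → ¬attend_hearing), the K-axiom yields O(¬attend_hearing).
With premise 7, O(¬attend_hearing → ¬record_minutes), the K-axiom yields O(¬record_minutes).
The contrapositive of premise 6 (O(¬register_form → record_minutes)) is O(¬record_minutes → register_form), and O(¬record_minutes) is already established, so O(register_form).
Premise 2 is O(register_form → ¬validate_shipment); since O(register_form), deontic closure gives O(¬validate_shipment).
However, premise 1 gives O(validate_shipment).
We now have both O(¬validate_shipment) and O(validate_shipment) — validate_shipment is simultaneously obligatory and forbidden, violating the D-axiom.

Inconsistent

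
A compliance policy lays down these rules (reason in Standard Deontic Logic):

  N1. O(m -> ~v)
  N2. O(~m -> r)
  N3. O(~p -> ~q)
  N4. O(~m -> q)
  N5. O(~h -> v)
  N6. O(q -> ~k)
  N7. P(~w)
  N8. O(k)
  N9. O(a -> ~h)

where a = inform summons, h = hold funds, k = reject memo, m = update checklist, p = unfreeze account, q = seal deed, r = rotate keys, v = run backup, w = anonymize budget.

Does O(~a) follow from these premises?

Yes

Premise 8 gives O(k).
Premise 6 is O(q -> ~k); contrapositively O(k -> ~q). Since O(k) holds, K gives O(~q).
Premise 4 is O(~m -> q); contrapositively O(~q -> m). Since O(~q) holds, K gives O(m).
Applying K to premise 1 (O(m -> ~v)) and O(m) yields O(~v).
Premise 5, O(~h -> v), contraposes to O(~v -> h); with O(~v) we get O(h).
Premise 9 is O(a -> ~h); contrapositively O(h -> ~a). Since O(h) holds, K gives O(~a).
Premises 2, 3, 7 do not contribute to this derivation.
So O(~a) follows.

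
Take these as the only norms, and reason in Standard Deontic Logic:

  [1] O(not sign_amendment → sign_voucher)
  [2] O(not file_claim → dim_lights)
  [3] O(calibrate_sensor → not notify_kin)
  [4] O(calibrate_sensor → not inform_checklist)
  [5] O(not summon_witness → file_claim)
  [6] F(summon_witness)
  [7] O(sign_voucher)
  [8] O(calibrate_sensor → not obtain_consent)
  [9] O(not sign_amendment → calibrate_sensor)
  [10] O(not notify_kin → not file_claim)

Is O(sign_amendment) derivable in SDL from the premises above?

Yes

Premise 6, F(summon_witness), is equivalent to O(not summon_witness).
Premise 5 is O(not summon_witness → file_claim); since O(not summon_witness), deontic closure gives O(file_claim).
The contrapositive of premise 10 (O(not notify_kin → not file_claim)) is O(file_claim → notify_kin), and O(file_claim) is already established, so O(notify_kin).
Premise 3 is O(calibrate_sensor → not notify_kin); contrapositively O(notify_kin → not calibrate_sensor). Since O(notify_kin) holds, K gives O(not calibrate_sensor).
Premise 9 is O(not sign_amendment → calibrate_sensor); contrapositively O(not calibrate_sensor → sign_amendment). Since O(not calibrate_sensor) holds, K gives O(sign_amendment).
Premises 1, 2, 4, 7, 8 do not contribute to this derivation.
So O(sign_amendment) follows.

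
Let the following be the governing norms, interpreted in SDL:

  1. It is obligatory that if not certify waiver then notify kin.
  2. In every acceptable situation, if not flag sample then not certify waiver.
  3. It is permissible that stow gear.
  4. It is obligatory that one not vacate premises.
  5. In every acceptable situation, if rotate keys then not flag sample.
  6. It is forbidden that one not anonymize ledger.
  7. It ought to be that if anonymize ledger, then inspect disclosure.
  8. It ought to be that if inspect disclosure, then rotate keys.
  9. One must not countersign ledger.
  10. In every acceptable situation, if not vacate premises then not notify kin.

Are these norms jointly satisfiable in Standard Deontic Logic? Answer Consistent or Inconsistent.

Inconsistent

Premise 4 gives O(¬vacate_premises).
With premise 10, O(¬vacate_premises → ¬notify_kin), the K-axiom yields O(¬notify_kin).
Premise 1 is O(¬certify_waiver → notify_kin); contrapositively O(¬notify_kin → certify_waiver). Since O(¬notify_kin) holds, K gives O(certify_waiver).
The contrapositive of premise 2 (O(¬flag_sample → ¬certify_waiver)) is O(certify_waiver → flag_sample), and O(certify_waiver) is already established, so O(flag_sample).
Premise 5, O(rotate_keys → ¬flag_sample), contraposes to O(flag_sample → ¬rotate_keys); with O(flag_sample) we get O(¬rotate_keys).
Premise 8, O(inspect_disclosure → rotate_keys), contraposes to O(¬rotate_keys → ¬inspect_disclosure); with O(¬rotate_keys) we get O(¬inspect_disclosure).
Premise 7 is O(anonymize_ledger → inspect_disclosure); contrapositively O(¬inspect_disclosure → ¬anonymize_ledger). Since O(¬inspect_disclosure) holds, K gives O(¬anonymize_ledger).
But premise 6, F(¬anonymize_ledger), means O(anonymize_ledger).
We now have both O(¬anonymize_ledger) and O(anonymize_ledger) — anonymize_ledger is simultaneously obligatory and forbidden, violating the D-axiom.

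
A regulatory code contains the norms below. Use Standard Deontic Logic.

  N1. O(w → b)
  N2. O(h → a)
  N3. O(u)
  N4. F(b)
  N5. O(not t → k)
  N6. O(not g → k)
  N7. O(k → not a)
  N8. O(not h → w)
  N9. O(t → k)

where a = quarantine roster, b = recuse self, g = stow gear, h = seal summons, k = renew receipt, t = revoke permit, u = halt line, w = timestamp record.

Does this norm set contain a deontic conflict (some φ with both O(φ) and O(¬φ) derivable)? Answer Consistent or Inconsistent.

Premises 5 and 9 cover both cases: O(not t → k) and O(t → k). Since not t ∨ t is a tautology, O(k) follows.
Applying K to premise 7 (O(k → not a)) and O(k) yields O(not a).
The contrapositive of premise 2 (O(h → a)) is O(not a → not h), and O(not a) is already established, so O(not h).
Premise 8 is O(not h → w); since O(not h), deontic closure gives O(w).
From O(w) and premise 1, O(w → b), we obtain O(b).
However, F(b) at premise 4 amounts to O(not b).
We now have both O(b) and O(not b) — b is simultaneously obligatory and forbidden, violating the D-axiom.

Inconsistent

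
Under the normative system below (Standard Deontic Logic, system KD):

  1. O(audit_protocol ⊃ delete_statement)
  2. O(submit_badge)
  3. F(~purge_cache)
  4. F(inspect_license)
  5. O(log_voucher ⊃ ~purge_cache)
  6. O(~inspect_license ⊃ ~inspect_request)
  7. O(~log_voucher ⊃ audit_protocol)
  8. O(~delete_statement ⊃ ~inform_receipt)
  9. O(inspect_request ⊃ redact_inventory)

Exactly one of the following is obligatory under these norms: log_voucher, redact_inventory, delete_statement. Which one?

Premise 3 is F(~purge_cache), i.e. O(purge_cache).
Premise 5, O(log_voucher ⊃ ~purge_cache), contraposes to O(purge_cache ⊃ ~log_voucher); with O(purge_cache) we get O(~log_voucher).
From O(~log_voucher) and premise 7, O(~log_voucher ⊃ audit_protocol), we obtain O(audit_protocol).
With premise 1, O(audit_protocol ⊃ delete_statement), the K-axiom yields O(delete_statement).
So O(delete_statement) holds — delete_statement is obligatory. None of the other listed options is made obligatory by any chain of premises.

delete_statement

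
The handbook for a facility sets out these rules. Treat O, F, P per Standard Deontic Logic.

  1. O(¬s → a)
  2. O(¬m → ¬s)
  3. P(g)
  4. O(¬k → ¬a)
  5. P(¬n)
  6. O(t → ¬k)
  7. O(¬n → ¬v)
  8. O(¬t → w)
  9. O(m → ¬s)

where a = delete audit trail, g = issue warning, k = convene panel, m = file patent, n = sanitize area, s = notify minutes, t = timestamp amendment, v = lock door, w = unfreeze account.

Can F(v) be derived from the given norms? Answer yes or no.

No

Premise 7 is O(¬n → ¬v), but O(¬n) is not derivable from the premises (the permission P(¬n) asserts only ¬O(n), not O(¬n)), so it does not yield O(¬v).
No other premise forces O(¬v). An ideal world satisfying every premise can still have v true, so F(v) is not derivable.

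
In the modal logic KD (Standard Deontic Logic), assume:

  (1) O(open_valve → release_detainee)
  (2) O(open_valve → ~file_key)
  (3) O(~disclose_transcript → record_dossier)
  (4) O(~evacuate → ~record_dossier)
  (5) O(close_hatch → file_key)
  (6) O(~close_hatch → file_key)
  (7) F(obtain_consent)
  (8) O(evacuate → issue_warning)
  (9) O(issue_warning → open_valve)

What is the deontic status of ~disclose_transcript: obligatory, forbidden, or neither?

Forbidden

Premises 6 and 5 cover both cases: O(~close_hatch → file_key) and O(close_hatch → file_key). Since ~close_hatch ∨ close_hatch is a tautology, O(file_key) follows.
Premise 2, O(open_valve → ~file_key), contraposes to O(file_key → ~open_valve); with O(file_key) we get O(~open_valve).
Premise 9 is O(issue_warning → open_valve); contrapositively O(~open_valve → ~issue_warning). Since O(~open_valve) holds, K gives O(~issue_warning).
Premise 8 is O(evacuate → issue_warning); contrapositively O(~issue_warning → ~evacuate). Since O(~issue_warning) holds, K gives O(~evacuate).
Premise 4 is O(~evacuate → ~record_dossier); since O(~evacuate), deontic closure gives O(~record_dossier).
Premise 3 is O(~disclose_transcript → record_dossier); contrapositively O(~record_dossier → disclose_transcript). Since O(~record_dossier) holds, K gives O(disclose_transcript).
Premises 1, 7 do not contribute to this derivation.
Thus O(disclose_transcript), which is F(~disclose_transcript): ~disclose_transcript is forbidden.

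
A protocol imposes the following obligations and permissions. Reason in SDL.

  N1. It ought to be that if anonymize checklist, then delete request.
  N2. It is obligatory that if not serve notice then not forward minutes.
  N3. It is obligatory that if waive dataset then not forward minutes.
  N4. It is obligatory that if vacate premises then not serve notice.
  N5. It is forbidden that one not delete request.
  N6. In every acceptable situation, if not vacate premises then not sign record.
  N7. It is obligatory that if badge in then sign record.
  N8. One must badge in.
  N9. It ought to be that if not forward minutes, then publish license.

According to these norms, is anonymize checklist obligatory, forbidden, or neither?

Neither

Premise 1 is O(anonymize_checklist → delete_request); even if O(delete_request) held, inferring O(anonymize_checklist) would be affirming the consequent — invalid.
No premise or chain of K-axiom applications forces O(anonymize_checklist), and none forces O(¬anonymize_checklist). So anonymize_checklist is neither obligatory nor forbidden under these norms.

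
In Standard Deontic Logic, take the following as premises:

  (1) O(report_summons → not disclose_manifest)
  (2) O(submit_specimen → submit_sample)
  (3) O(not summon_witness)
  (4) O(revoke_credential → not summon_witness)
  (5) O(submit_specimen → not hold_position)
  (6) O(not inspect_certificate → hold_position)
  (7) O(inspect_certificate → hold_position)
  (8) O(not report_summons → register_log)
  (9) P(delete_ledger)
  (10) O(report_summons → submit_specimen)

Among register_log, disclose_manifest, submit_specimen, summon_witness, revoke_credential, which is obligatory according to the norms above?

register_log

Premises 6 and 7 cover both cases: O(not inspect_certificate → hold_position) and O(inspect_certificate → hold_position). Since not inspect_certificate ∨ inspect_certificate is a tautology, O(hold_position) follows.
Premise 5, O(submit_specimen → not hold_position), contraposes to O(hold_position → not submit_specimen); with O(hold_position) we get O(not submit_specimen).
Premise 10 is O(report_summons → submit_specimen); contrapositively O(not submit_specimen → not report_summons). Since O(not submit_specimen) holds, K gives O(not report_summons).
With premise 8, O(not report_summons → register_log), the K-axiom yields O(register_log).
So O(register_log) holds — register_log is obligatory. None of the other listed options is made obligatory by any chain of premises.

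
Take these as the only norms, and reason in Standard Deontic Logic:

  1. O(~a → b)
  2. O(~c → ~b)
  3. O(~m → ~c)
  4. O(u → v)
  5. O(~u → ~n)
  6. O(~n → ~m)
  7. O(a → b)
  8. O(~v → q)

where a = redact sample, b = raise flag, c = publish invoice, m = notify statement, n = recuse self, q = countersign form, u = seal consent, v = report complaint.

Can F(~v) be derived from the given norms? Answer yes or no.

Yes

By case analysis on a: premise 7 gives O(a → b) and premise 1 gives O(~a → b), so O(b) either way.
The contrapositive of premise 2 (O(~c → ~b)) is O(b → c), and O(b) is already established, so O(c).
Premise 3 is O(~m → ~c); contrapositively O(c → m). Since O(c) holds, K gives O(m).
Premise 6, O(~n → ~m), contraposes to O(m → n); with O(m) we get O(n).
Premise 5 is O(~u → ~n); contrapositively O(n → u). Since O(n) holds, K gives O(u).
Premise 4 is O(u → v); since O(u), deontic closure gives O(v).
Premise 8 does not contribute to this derivation.
So O(v) holds, i.e. F(~v). The claim follows.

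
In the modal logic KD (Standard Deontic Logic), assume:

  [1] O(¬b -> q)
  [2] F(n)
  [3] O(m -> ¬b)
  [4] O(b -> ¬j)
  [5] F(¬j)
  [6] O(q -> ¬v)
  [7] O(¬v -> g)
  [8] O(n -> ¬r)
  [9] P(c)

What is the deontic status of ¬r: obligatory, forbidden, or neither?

Neither

Premise 8 is O(n -> ¬r), but O(n) is not derivable from the premises, so it does not yield O(¬r).
No premise or chain of K-axiom applications forces O(¬r), and none forces O(r). So ¬r is neither obligatory nor forbidden under these norms.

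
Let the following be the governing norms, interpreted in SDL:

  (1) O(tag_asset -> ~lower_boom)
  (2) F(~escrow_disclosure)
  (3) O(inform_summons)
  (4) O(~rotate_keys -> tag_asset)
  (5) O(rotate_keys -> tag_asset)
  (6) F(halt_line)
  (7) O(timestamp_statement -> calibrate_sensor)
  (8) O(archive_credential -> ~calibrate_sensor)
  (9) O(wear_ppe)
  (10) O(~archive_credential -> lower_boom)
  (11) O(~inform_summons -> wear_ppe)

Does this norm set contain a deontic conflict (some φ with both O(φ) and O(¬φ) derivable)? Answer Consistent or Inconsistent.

Consistent

Premise 11 is O(~inform_summons -> wear_ppe); even if O(wear_ppe) held, inferring O(~inform_summons) would be affirming the consequent — invalid.
So O(~inform_summons) is not derivable, and the apparent clash with O(inform_summons) does not arise.
A world satisfying every obligation exists (e.g. archive_credential=true, calibrate_sensor=false, escrow_disclosure=true, halt_line=false, inform_summons=true, lower_boom=false, rotate_keys=false, tag_asset=true, timestamp_statement=false, wear_ppe=true); no atom is both obligatory and forbidden, so the set is consistent.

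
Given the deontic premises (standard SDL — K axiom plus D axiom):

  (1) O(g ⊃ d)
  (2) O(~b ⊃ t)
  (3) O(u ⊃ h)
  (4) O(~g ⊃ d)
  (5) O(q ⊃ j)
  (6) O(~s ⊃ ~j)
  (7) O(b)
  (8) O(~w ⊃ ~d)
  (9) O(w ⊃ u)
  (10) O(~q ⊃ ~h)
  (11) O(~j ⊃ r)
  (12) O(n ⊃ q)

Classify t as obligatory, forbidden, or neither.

Premise 2 is O(~b ⊃ t), but O(~b) is not derivable from the premises, so it does not yield O(t).
No premise or chain of K-axiom applications forces O(t), and none forces O(~t). So t is neither obligatory nor forbidden under these norms.

Neither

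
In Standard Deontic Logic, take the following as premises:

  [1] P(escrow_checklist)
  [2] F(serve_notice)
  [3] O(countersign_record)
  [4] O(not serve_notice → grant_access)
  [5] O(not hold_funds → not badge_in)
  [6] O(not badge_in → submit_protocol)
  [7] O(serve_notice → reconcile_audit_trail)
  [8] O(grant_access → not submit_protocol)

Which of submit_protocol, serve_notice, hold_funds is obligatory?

F(serve_notice) at premise 2 means O(not serve_notice).
With premise 4, O(not serve_notice → grant_access), the K-axiom yields O(grant_access).
Applying K to premise 8 (O(grant_access → not submit_protocol)) and O(grant_access) yields O(not submit_protocol).
The contrapositive of premise 6 (O(not badge_in → submit_protocol)) is O(not submit_protocol → badge_in), and O(not submit_protocol) is already established, so O(badge_in).
Premise 5 is O(not hold_funds → not badge_in); contrapositively O(badge_in → hold_funds). Since O(badge_in) holds, K gives O(hold_funds).
So O(hold_funds) holds — hold_funds is obligatory. None of the other listed options is made obligatory by any chain of premises.

hold_funds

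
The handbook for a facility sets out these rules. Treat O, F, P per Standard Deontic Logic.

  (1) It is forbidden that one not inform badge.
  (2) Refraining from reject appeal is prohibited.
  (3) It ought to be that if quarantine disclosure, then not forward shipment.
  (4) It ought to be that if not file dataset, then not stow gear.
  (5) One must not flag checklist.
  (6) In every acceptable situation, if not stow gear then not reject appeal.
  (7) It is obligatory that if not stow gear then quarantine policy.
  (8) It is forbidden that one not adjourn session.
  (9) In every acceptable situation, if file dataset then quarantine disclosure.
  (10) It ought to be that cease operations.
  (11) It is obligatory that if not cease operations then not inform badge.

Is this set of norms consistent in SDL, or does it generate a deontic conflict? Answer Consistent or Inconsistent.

Premise 11 is O(¬cease_operations → ¬inform_badge), but O(¬cease_operations) is not derivable from the premises, so it does not yield O(¬inform_badge).
So O(¬inform_badge) is not derivable, and the apparent clash with O(inform_badge) does not arise.
A world satisfying every obligation exists (e.g. adjourn_session=true, cease_operations=true, file_dataset=true, flag_checklist=false, forward_shipment=false, inform_badge=true, quarantine_disclosure=true, quarantine_policy=false, reject_appeal=true, stow_gear=true); no atom is both obligatory and forbidden, so the set is consistent.

Consistent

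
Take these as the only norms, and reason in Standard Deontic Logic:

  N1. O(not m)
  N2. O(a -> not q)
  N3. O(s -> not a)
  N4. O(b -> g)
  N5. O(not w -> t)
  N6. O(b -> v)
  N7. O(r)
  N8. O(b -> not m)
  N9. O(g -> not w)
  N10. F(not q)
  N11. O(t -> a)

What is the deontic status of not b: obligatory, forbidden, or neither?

F(not q) at premise 10 means O(q).
Premise 2, O(a -> not q), contraposes to O(q -> not a); with O(q) we get O(not a).
Premise 11 is O(t -> a); contrapositively O(not a -> not t). Since O(not a) holds, K gives O(not t).
Premise 5, O(not w -> t), contraposes to O(not t -> w); with O(not t) we get O(w).
Premise 9 is O(g -> not w); contrapositively O(w -> not g). Since O(w) holds, K gives O(not g).
Premise 4 is O(b -> g); contrapositively O(not g -> not b). Since O(not g) holds, K gives O(not b).
Premises 1, 3, 6, 7, 8 do not contribute to this derivation.
Hence not b is obligatory.

Obligatory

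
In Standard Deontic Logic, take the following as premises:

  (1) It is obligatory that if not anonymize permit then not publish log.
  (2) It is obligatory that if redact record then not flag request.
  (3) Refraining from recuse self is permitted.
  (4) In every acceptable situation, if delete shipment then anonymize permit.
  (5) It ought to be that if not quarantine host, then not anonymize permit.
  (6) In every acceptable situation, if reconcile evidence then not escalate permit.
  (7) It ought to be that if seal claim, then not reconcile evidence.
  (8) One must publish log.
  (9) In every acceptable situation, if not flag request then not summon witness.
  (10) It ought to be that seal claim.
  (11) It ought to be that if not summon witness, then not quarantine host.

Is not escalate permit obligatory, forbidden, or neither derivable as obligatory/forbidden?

Premise 6 is O(reconcile_evidence → ¬escalate_permit), but O(reconcile_evidence) is not derivable from the premises, so it does not yield O(¬escalate_permit).
No premise or chain of K-axiom applications forces O(¬escalate_permit), and none forces O(escalate_permit). So ¬escalate_permit is neither obligatory nor forbidden under these norms.

Neither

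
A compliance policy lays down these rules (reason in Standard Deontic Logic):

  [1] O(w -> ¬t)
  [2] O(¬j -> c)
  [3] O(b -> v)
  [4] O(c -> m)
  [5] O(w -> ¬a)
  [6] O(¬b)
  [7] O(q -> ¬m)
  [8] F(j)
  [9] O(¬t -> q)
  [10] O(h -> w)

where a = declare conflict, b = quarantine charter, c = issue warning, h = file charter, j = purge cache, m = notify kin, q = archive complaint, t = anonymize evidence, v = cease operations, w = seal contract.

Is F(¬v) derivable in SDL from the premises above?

Premise 3 is O(b -> v), but O(b) is not derivable from the premises, so it does not yield O(v).
No other premise forces O(v). An ideal world satisfying every premise can still have ¬v true, so F(¬v) is not derivable.

No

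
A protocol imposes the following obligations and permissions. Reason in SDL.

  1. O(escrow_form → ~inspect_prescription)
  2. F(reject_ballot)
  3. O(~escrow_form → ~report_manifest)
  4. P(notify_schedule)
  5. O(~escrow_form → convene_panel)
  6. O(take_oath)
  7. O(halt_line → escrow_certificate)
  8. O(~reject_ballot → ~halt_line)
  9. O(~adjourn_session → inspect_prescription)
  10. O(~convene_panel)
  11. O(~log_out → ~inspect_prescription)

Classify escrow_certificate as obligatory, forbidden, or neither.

Neither

Premise 7 is O(halt_line → escrow_certificate), but O(halt_line) is not derivable from the premises, so it does not yield O(escrow_certificate).
No premise or chain of K-axiom applications forces O(escrow_certificate), and none forces O(~escrow_certificate). So escrow_certificate is neither obligatory nor forbidden under these norms.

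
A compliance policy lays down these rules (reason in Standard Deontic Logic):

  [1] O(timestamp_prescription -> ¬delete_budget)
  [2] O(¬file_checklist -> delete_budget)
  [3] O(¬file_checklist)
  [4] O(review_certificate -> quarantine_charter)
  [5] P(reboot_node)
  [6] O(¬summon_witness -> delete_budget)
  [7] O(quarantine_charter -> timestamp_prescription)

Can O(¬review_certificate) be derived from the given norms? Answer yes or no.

Yes

Premise 3 states O(¬file_checklist) outright.
Applying K to premise 2 (O(¬file_checklist -> delete_budget)) and O(¬file_checklist) yields O(delete_budget).
Premise 1, O(timestamp_prescription -> ¬delete_budget), contraposes to O(delete_budget -> ¬timestamp_prescription); with O(delete_budget) we get O(¬timestamp_prescription).
Premise 7 is O(quarantine_charter -> timestamp_prescription); contrapositively O(¬timestamp_prescription -> ¬quarantine_charter). Since O(¬timestamp_prescription) holds, K gives O(¬quarantine_charter).
The contrapositive of premise 4 (O(review_certificate -> quarantine_charter)) is O(¬quarantine_charter -> ¬review_certificate), and O(¬quarantine_charter) is already established, so O(¬review_certificate).
Premises 5, 6 do not contribute to this derivation.
So O(¬review_certificate) follows.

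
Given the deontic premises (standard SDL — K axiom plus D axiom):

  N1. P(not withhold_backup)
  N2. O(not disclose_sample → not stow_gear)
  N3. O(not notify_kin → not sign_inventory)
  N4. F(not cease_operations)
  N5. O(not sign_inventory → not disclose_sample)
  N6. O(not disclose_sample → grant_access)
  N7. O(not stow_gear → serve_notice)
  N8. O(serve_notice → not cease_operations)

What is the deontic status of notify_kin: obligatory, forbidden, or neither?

Obligatory

Premise 4, F(not cease_operations), is equivalent to O(cease_operations).
Premise 8, O(serve_notice → not cease_operations), contraposes to O(cease_operations → not serve_notice); with O(cease_operations) we get O(not serve_notice).
Premise 7, O(not stow_gear → serve_notice), contraposes to O(not serve_notice → stow_gear); with O(not serve_notice) we get O(stow_gear).
The contrapositive of premise 2 (O(not disclose_sample → not stow_gear)) is O(stow_gear → disclose_sample), and O(stow_gear) is already established, so O(disclose_sample).
Premise 5, O(not sign_inventory → not disclose_sample), contraposes to O(disclose_sample → sign_inventory); with O(disclose_sample) we get O(sign_inventory).
The contrapositive of premise 3 (O(not notify_kin → not sign_inventory)) is O(sign_inventory → notify_kin), and O(sign_inventory) is already established, so O(notify_kin).
Premises 1, 6 do not contribute to this derivation.
Hence notify_kin is obligatory.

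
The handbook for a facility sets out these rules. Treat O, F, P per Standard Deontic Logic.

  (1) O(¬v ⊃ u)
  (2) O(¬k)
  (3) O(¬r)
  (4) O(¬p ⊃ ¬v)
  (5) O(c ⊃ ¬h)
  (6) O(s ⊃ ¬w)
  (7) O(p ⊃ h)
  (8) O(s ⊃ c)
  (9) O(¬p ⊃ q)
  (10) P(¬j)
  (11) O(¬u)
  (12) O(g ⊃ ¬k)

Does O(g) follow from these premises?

Premise 12 is O(g ⊃ ¬k); even if O(¬k) held, inferring O(g) would be affirming the consequent — invalid.
No other premise forces O(g). An ideal world satisfying every premise can still have g false, so O(g) is not derivable.

No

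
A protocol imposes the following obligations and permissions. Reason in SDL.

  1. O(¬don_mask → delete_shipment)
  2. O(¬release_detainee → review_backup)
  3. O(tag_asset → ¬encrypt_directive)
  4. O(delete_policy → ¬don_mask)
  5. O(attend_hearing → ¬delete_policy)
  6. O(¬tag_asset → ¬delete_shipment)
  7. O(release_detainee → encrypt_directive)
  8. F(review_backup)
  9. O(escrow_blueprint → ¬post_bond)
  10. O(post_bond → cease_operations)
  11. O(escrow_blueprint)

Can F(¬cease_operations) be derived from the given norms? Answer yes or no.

No

Premise 10 is O(post_bond → cease_operations), but O(post_bond) is not derivable from the premises, so it does not yield O(cease_operations).
No other premise forces O(cease_operations). An ideal world satisfying every premise can still have ¬cease_operations true, so F(¬cease_operations) is not derivable.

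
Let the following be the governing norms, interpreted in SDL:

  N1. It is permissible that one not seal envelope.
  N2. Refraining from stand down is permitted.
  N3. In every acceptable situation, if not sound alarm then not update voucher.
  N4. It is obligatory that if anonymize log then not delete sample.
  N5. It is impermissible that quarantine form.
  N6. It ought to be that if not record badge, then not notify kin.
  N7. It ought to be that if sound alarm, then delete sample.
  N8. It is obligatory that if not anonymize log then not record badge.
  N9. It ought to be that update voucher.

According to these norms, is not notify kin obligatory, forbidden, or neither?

Obligatory

From premise 9 we have O(update_voucher).
Premise 3, O(¬sound_alarm → ¬update_voucher), contraposes to O(update_voucher → sound_alarm); with O(update_voucher) we get O(sound_alarm).
Applying K to premise 7 (O(sound_alarm → delete_sample)) and O(sound_alarm) yields O(delete_sample).
The contrapositive of premise 4 (O(anonymize_log → ¬delete_sample)) is O(delete_sample → ¬anonymize_log), and O(delete_sample) is already established, so O(¬anonymize_log).
Premise 8 is O(¬anonymize_log → ¬record_badge); since O(¬anonymize_log), deontic closure gives O(¬record_badge).
From O(¬record_badge) and premise 6, O(¬record_badge → ¬notify_kin), we obtain O(¬notify_kin).
Premises 1, 2, 5 do not contribute to this derivation.
Hence ¬notify_kin is obligatory.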